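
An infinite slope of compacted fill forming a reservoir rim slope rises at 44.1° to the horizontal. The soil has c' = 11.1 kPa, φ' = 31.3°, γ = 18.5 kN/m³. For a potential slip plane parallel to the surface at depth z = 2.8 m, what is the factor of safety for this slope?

FS = 1.06

For an infinite slope with a slip plane parallel to the surface (no pore pressure): FS = [c' + γz cos²β tanφ'] / [γz sinβ cosβ].
γz = 18.5·2.8 = 51.80 kN/m²
Numerator = 11.1 + 51.80·cos²44.1°·tan31.3° = 11.1 + 51.80·0.5157·0.6080 = 27.342 kPa
Denominator = 51.80·sin44.1°·cos44.1° = 51.80·0.6959·0.7181 = 25.887 kPa
FS = 27.342 / 25.887 = 1.056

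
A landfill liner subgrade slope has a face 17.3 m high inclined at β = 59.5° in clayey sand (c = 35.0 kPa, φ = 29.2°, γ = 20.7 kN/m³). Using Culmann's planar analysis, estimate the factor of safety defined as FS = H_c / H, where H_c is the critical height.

FS = 2.15

H_c = (4c/γ) · sinβ cosφ / [1 − cos(β − φ)]
    = (4·35.0/20.7) · sin59.5°·cos29.2° / [1 − cos30.3°]
    = 6.763 · 0.7521 / 0.1366 = 37.24 m
FS = H_c / H = 37.24 / 17.3 = 2.152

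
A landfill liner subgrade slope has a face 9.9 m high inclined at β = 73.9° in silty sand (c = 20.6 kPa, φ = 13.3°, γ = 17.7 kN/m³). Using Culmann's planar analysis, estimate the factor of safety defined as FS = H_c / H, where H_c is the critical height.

FS = 0.86

H_c = (4c/γ) · sinβ cosφ / [1 − cos(β − φ)]
    = (4·20.6/17.7) · sin73.9°·cos13.3° / [1 − cos60.6°]
    = 4.655 · 0.9350 / 0.5091 = 8.55 m
FS = H_c / H = 8.55 / 9.9 = 0.864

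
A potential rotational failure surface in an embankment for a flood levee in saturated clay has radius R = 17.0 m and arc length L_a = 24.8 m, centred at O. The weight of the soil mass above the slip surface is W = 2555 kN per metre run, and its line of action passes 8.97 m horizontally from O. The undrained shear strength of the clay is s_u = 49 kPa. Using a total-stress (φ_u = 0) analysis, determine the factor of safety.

FS = 0.90

Taking moments about the centre O, the resisting moment is provided by the undrained shear strength acting along the arc:
M_R = s_u·L_a·R = 49·24.80·17.0 = 20658.4 kN·m/m
M_D = W·d = 2555·8.97 = 22918.4 kN·m/m
FS = M_R / M_D = 20658.4 / 22918.4 = 0.901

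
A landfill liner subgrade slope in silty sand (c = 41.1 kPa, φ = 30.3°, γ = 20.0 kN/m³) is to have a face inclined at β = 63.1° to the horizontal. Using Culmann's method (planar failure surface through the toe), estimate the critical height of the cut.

H_c = 39.70 m

Culmann's analysis gives the critical failure plane at α_cr = (β + φ)/2 = (63.1 + 30.3)/2 = 46.7°, and the critical height
H_c = (4c/γ) · sinβ cosφ / [1 − cos(β − φ)]
    = (4·41.1/20.0) · sin63.1°·cos30.3° / [1 − cos(32.8°)]
    = 8.220 · 0.8918·0.8634 / [1 − 0.8406]
    = 8.220 · 0.7700 / 0.1594
    = 39.70 m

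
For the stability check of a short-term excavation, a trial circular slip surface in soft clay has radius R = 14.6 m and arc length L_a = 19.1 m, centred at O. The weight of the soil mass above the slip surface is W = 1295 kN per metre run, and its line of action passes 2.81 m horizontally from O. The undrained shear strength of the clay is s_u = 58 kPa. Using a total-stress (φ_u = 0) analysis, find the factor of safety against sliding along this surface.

Taking moments about the centre O, the resisting moment is provided by the undrained shear strength acting along the arc:
M_R = s_u·L_a·R = 58·19.10·14.6 = 16173.9 kN·m/m
M_D = W·d = 1295·2.81 = 3639.0 kN·m/m
FS = M_R / M_D = 16173.9 / 3639.0 = 4.445

FS = 4.44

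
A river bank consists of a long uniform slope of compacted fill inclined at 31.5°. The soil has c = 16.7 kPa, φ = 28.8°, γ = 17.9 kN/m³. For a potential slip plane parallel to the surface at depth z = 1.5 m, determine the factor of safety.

For an infinite slope with a slip plane parallel to the surface (no pore pressure): FS = [c + γz cos²β tanφ] / [γz sinβ cosβ].
γz = 17.9·1.5 = 26.85 kN/m²
Numerator = 16.7 + 26.85·cos²31.5°·tan28.8° = 16.7 + 26.85·0.7270·0.5498 = 27.431 kPa
Denominator = 26.85·sin31.5°·cos31.5° = 26.85·0.5225·0.8526 = 11.962 kPa
FS = 27.431 / 11.962 = 2.293

FS = 2.29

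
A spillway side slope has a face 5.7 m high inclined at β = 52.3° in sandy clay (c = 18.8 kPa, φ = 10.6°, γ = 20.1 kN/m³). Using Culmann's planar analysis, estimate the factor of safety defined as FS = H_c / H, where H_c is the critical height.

H_c = (4c/γ) · sinβ cosφ / [1 − cos(β − φ)]
    = (4·18.8/20.1) · sin52.3°·cos10.6° / [1 − cos41.7°]
    = 3.741 · 0.7777 / 0.2534 = 11.48 m
FS = H_c / H = 11.48 / 5.7 = 2.015

FS = 2.01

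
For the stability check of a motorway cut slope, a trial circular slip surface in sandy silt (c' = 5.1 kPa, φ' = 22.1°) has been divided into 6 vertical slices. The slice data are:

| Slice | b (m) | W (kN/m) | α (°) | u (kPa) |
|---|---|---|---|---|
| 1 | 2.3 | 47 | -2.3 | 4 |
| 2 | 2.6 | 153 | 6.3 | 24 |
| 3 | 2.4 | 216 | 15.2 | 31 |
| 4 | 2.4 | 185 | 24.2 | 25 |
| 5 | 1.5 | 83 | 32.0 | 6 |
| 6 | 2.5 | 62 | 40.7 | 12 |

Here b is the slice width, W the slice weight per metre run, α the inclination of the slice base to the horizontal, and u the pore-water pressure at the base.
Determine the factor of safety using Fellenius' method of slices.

FS = 1.08

Ordinary method of slices: FS = Σ[c'·Δl_i + (W_i cosα_i − u_i·Δl_i)·tanφ'] / Σ W_i sinα_i, with Δl_i = b_i / cosα_i.
Slice 1: Δl = 2.3/cos(-2.3°) = 2.302 m; N'_1 = 47·cos(-2.3°) − 4·2.302 = 37.8; c'Δl = 11.74; W sinα = -1.9
Slice 2: Δl = 2.6/cos6.3° = 2.616 m; N'_2 = 153·cos6.3° − 24·2.616 = 89.3; c'Δl = 13.34; W sinα = 16.8
Slice 3: Δl = 2.4/cos15.2° = 2.487 m; N'_3 = 216·cos15.2° − 31·2.487 = 131.3; c'Δl = 12.68; W sinα = 56.6
Slice 4: Δl = 2.4/cos24.2° = 2.631 m; N'_4 = 185·cos24.2° − 25·2.631 = 103.0; c'Δl = 13.42; W sinα = 75.8
Slice 5: Δl = 1.5/cos32.0° = 1.769 m; N'_5 = 83·cos32.0° − 6·1.769 = 59.8; c'Δl = 9.02; W sinα = 44.0
Slice 6: Δl = 2.5/cos40.7° = 3.298 m; N'_6 = 62·cos40.7° − 12·3.298 = 7.4; c'Δl = 16.82; W sinα = 40.4
Σc'Δl = 77.0 kN/m; ΣN' = 428.6 kN/m; ΣW sinα = 231.8 kN/m
Resisting = 77.0 + 428.6·tan22.1° = 77.0 + 174.0 = 251.0 kN/m
FS = 251.0 / 231.8 = 1.083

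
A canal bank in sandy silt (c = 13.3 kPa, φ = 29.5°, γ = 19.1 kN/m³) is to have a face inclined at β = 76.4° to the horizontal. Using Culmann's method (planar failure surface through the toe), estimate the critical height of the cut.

H_c = 7.44 m

Culmann's analysis gives the critical failure plane at α_cr = (β + φ)/2 = (76.4 + 29.5)/2 = 53.0°, and the critical height
H_c = (4c/γ) · sinβ cosφ / [1 − cos(β − φ)]
    = (4·13.3/19.1) · sin76.4°·cos29.5° / [1 − cos(46.9°)]
    = 2.785 · 0.9720·0.8704 / [1 − 0.6833]
    = 2.785 · 0.8460 / 0.3167
    = 7.44 m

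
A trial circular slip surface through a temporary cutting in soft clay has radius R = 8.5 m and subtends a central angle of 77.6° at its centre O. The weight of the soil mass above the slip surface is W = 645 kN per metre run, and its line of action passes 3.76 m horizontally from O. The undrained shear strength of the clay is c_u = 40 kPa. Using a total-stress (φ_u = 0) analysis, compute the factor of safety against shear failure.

Taking moments about the centre O, the resisting moment is provided by the undrained shear strength acting along the arc:
Arc length L_a = R·θ = 8.5·(77.6°·π/180) = 8.5·1.3544 = 11.51 m
M_R = c_u·L_a·R = 40·11.51·8.5 = 3914.1 kN·m/m
M_D = W·d = 645·3.76 = 2425.2 kN·m/m
FS = M_R / M_D = 3914.1 / 2425.2 = 1.614

FS = 1.61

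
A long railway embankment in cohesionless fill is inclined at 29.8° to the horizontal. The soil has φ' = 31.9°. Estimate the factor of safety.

For a dry cohesionless infinite slope the factor of safety is FS = tanφ' / tanβ.
FS = tan31.9° / tan29.8° = 0.6224 / 0.5727 = 1.087

FS = 1.09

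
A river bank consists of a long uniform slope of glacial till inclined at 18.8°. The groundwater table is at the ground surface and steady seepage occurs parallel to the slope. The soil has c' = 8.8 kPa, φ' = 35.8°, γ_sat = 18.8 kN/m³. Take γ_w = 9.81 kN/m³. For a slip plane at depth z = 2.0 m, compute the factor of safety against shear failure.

With seepage parallel to the slope and the water table at the surface, the effective normal stress on the slip plane uses the buoyant unit weight γ' = γ_sat − γ_w while the driving shear stress uses γ_sat:
FS = [c' + γ' z cos²β tanφ'] / [γ_sat z sinβ cosβ]
γ' = 18.8 − 9.81 = 8.99 kN/m³
Numerator = 8.8 + 8.99·2.0·cos²18.8°·tan35.8° = 8.8 + 8.99·2.0·0.8961·0.7212 = 20.421 kPa
Denominator = 18.8·2.0·sin18.8°·cos18.8° = 18.8·2.0·0.3223·0.9466 = 11.471 kPa
FS = 20.421 / 11.471 = 1.780

FS = 1.78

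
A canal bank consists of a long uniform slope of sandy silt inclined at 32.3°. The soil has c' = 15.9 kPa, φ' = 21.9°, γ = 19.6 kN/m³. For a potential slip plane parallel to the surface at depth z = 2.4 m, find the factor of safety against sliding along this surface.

FS = 1.38

For an infinite slope with a slip plane parallel to the surface (no pore pressure): FS = [c' + γz cos²β tanφ'] / [γz sinβ cosβ].
γz = 19.6·2.4 = 47.04 kN/m²
Numerator = 15.9 + 47.04·cos²32.3°·tan21.9° = 15.9 + 47.04·0.7145·0.4020 = 29.411 kPa
Denominator = 47.04·sin32.3°·cos32.3° = 47.04·0.5344·0.8453 = 21.246 kPa
FS = 29.411 / 21.246 = 1.384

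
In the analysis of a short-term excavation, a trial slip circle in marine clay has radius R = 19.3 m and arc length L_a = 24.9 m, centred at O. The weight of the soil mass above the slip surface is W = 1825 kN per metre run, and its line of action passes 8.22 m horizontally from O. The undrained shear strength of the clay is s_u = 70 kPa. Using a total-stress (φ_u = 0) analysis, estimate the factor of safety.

Taking moments about the centre O, the resisting moment is provided by the undrained shear strength acting along the arc:
M_R = s_u·L_a·R = 70·24.90·19.3 = 33639.9 kN·m/m
M_D = W·d = 1825·8.22 = 15001.5 kN·m/m
FS = M_R / M_D = 33639.9 / 15001.5 = 2.242

FS = 2.24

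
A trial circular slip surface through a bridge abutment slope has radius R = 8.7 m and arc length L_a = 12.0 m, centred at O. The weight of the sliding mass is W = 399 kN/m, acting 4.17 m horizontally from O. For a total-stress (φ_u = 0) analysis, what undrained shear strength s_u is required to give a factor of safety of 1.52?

s_u = 24.2 kPa

FS = s_u·L_a·R / (W·d), so s_u = FS·W·d / (L_a·R).
s_u = 1.52·399·4.17 / (12.00·8.7) = 2529.0 / 104.40 = 24.22 kPa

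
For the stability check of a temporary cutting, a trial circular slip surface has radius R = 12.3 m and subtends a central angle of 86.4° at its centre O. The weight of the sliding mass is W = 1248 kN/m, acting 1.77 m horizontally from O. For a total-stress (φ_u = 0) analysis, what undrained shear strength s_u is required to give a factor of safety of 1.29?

FS = s_u·L_a·R / (W·d), so s_u = FS·W·d / (L_a·R).
Arc length L_a = R·θ = 12.3·(86.4°·π/180) = 12.3·1.5080 = 18.55 m
s_u = 1.29·1248·1.77 / (18.55·12.3) = 2849.6 / 228.14 = 12.49 kPa

s_u = 12.5 kPa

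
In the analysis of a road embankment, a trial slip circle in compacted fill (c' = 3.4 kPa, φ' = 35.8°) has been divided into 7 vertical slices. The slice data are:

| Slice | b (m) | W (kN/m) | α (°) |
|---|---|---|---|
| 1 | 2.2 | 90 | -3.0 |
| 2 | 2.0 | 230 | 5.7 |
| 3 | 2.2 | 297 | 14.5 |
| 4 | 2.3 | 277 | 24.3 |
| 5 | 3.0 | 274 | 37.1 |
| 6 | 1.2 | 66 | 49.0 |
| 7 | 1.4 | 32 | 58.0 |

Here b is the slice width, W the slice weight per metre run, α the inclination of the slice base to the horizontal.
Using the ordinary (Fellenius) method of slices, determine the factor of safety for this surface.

FS = 1.96

Ordinary method of slices: FS = Σ[c'·Δl_i + (W_i cosα_i)·tanφ'] / Σ W_i sinα_i, with Δl_i = b_i / cosα_i.
Slice 1: Δl = 2.2/cos(-3.0°) = 2.203 m; N'_1 = 90·cos(-3.0°) = 89.9; c'Δl = 7.49; W sinα = -4.7
Slice 2: Δl = 2.0/cos5.7° = 2.010 m; N'_2 = 230·cos5.7° = 228.9; c'Δl = 6.83; W sinα = 22.8
Slice 3: Δl = 2.2/cos14.5° = 2.272 m; N'_3 = 297·cos14.5° = 287.5; c'Δl = 7.73; W sinα = 74.4
Slice 4: Δl = 2.3/cos24.3° = 2.524 m; N'_4 = 277·cos24.3° = 252.5; c'Δl = 8.58; W sinα = 114.0
Slice 5: Δl = 3.0/cos37.1° = 3.761 m; N'_5 = 274·cos37.1° = 218.5; c'Δl = 12.79; W sinα = 165.3
Slice 6: Δl = 1.2/cos49.0° = 1.829 m; N'_6 = 66·cos49.0° = 43.3; c'Δl = 6.22; W sinα = 49.8
Slice 7: Δl = 1.4/cos58.0° = 2.642 m; N'_7 = 32·cos58.0° = 17.0; c'Δl = 8.98; W sinα = 27.1
Σc'Δl = 58.6 kN/m; ΣN' = 1137.5 kN/m; ΣW sinα = 448.7 kN/m
Resisting = 58.6 + 1137.5·tan35.8° = 58.6 + 820.4 = 879.0 kN/m
FS = 879.0 / 448.7 = 1.959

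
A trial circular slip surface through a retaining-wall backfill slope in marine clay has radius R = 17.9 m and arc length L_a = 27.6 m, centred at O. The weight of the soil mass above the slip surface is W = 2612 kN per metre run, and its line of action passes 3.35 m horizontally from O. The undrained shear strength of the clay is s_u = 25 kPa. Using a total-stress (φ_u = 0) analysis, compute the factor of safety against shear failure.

FS = 1.41

Taking moments about the centre O, the resisting moment is provided by the undrained shear strength acting along the arc:
M_R = s_u·L_a·R = 25·27.60·17.9 = 12351.0 kN·m/m
M_D = W·d = 2612·3.35 = 8750.2 kN·m/m
FS = M_R / M_D = 12351.0 / 8750.2 = 1.412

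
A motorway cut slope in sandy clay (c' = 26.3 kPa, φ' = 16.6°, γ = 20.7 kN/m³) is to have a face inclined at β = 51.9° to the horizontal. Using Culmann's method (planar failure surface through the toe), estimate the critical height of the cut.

Culmann's analysis gives the critical failure plane at α_cr = (β + φ')/2 = (51.9 + 16.6)/2 = 34.2°, and the critical height
H_c = (4c'/γ) · sinβ cosφ' / [1 − cos(β − φ')]
    = (4·26.3/20.7) · sin51.9°·cos16.6° / [1 − cos(35.3°)]
    = 5.082 · 0.7869·0.9583 / [1 − 0.8161]
    = 5.082 · 0.7541 / 0.1839
    = 20.85 m

H_c = 20.85 m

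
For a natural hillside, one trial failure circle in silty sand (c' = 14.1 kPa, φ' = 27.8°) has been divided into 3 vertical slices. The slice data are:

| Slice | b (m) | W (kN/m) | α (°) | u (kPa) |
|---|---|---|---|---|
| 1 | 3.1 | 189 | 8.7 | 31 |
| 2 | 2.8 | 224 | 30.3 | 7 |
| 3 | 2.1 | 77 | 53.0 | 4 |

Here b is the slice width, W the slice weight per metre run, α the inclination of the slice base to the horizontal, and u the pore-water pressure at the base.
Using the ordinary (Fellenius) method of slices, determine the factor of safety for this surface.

FS = 1.44

Ordinary method of slices: FS = Σ[c'·Δl_i + (W_i cosα_i − u_i·Δl_i)·tanφ'] / Σ W_i sinα_i, with Δl_i = b_i / cosα_i.
Slice 1: Δl = 3.1/cos8.7° = 3.136 m; N'_1 = 189·cos8.7° − 31·3.136 = 89.6; c'Δl = 44.22; W sinα = 28.6
Slice 2: Δl = 2.8/cos30.3° = 3.243 m; N'_2 = 224·cos30.3° − 7·3.243 = 170.7; c'Δl = 45.73; W sinα = 113.0
Slice 3: Δl = 2.1/cos53.0° = 3.489 m; N'_3 = 77·cos53.0° − 4·3.489 = 32.4; c'Δl = 49.20; W sinα = 61.5
Σc'Δl = 139.1 kN/m; ΣN' = 292.7 kN/m; ΣW sinα = 203.1 kN/m
Resisting = 139.1 + 292.7·tan27.8° = 139.1 + 154.3 = 293.5 kN/m
FS = 293.5 / 203.1 = 1.445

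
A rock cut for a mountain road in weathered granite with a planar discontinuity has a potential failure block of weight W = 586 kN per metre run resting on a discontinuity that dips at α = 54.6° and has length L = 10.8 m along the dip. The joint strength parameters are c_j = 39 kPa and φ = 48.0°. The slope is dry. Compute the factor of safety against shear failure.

FS = 1.67

Resolving the block weight along and normal to the plane and applying the Mohr–Coulomb strength on the joint:
N' = W cosα = 586·cos54.6° = 339.5 kN/m
Driving force T = W sinα = 586·sin54.6° = 477.7 kN/m
Resisting force R = c_j·L + N'·tanφ = 39·10.8 + 339.5·tan48.0° = 421.2 + 377.0 = 798.2 kN/m
FS = R / T = 798.2 / 477.7 = 1.671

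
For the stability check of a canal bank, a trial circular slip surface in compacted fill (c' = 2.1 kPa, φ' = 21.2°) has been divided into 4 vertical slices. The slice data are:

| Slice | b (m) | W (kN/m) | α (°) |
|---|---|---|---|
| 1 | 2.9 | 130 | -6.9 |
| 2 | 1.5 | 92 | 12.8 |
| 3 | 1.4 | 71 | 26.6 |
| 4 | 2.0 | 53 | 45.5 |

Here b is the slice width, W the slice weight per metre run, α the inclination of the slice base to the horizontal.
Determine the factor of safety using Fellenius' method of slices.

FS = 1.92

Ordinary method of slices: FS = Σ[c'·Δl_i + (W_i cosα_i)·tanφ'] / Σ W_i sinα_i, with Δl_i = b_i / cosα_i.
Slice 1: Δl = 2.9/cos(-6.9°) = 2.921 m; N'_1 = 130·cos(-6.9°) = 129.1; c'Δl = 6.13; W sinα = -15.6
Slice 2: Δl = 1.5/cos12.8° = 1.538 m; N'_2 = 92·cos12.8° = 89.7; c'Δl = 3.23; W sinα = 20.4
Slice 3: Δl = 1.4/cos26.6° = 1.566 m; N'_3 = 71·cos26.6° = 63.5; c'Δl = 3.29; W sinα = 31.8
Slice 4: Δl = 2.0/cos45.5° = 2.853 m; N'_4 = 53·cos45.5° = 37.1; c'Δl = 5.99; W sinα = 37.8
Σc'Δl = 18.6 kN/m; ΣN' = 319.4 kN/m; ΣW sinα = 74.4 kN/m
Resisting = 18.6 + 319.4·tan21.2° = 18.6 + 123.9 = 142.5 kN/m
FS = 142.5 / 74.4 = 1.917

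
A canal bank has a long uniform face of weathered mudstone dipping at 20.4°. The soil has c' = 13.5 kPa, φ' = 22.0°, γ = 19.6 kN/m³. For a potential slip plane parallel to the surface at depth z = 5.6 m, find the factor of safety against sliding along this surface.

FS = 1.46

For an infinite slope with a slip plane parallel to the surface (no pore pressure): FS = [c' + γz cos²β tanφ'] / [γz sinβ cosβ].
γz = 19.6·5.6 = 109.76 kN/m²
Numerator = 13.5 + 109.76·cos²20.4°·tan22.0° = 13.5 + 109.76·0.8785·0.4040 = 52.458 kPa
Denominator = 109.76·sin20.4°·cos20.4° = 109.76·0.3486·0.9373 = 35.860 kPa
FS = 52.458 / 35.860 = 1.463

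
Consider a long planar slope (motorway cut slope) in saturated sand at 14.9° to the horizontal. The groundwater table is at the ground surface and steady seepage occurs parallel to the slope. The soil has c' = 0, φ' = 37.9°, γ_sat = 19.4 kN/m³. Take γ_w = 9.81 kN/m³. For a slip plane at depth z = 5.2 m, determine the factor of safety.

With seepage parallel to the slope and the water table at the surface, the effective normal stress on the slip plane uses the buoyant unit weight γ' = γ_sat − γ_w while the driving shear stress uses γ_sat:
FS = [c' + γ' z cos²β tanφ'] / [γ_sat z sinβ cosβ]
(For c' = 0 this reduces to FS = (γ'/γ_sat)·tanφ'/tanβ.)
γ' = 19.4 − 9.81 = 9.59 kN/m³
Numerator = 0.0 + 9.59·5.2·cos²14.9°·tan37.9° = 0.0 + 9.59·5.2·0.9339·0.7785 = 36.254 kPa
Denominator = 19.4·5.2·sin14.9°·cos14.9° = 19.4·5.2·0.2571·0.9664 = 25.067 kPa
FS = 36.254 / 25.067 = 1.446

FS = 1.45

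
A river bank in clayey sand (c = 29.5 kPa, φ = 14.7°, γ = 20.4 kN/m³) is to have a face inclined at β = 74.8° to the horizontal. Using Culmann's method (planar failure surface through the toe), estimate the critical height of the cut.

H_c = 10.77 m

Culmann's analysis gives the critical failure plane at α_cr = (β + φ)/2 = (74.8 + 14.7)/2 = 44.8°, and the critical height
H_c = (4c/γ) · sinβ cosφ / [1 − cos(β − φ)]
    = (4·29.5/20.4) · sin74.8°·cos14.7° / [1 − cos(60.1°)]
    = 5.784 · 0.9650·0.9673 / [1 − 0.4985]
    = 5.784 · 0.9334 / 0.5015
    = 10.77 m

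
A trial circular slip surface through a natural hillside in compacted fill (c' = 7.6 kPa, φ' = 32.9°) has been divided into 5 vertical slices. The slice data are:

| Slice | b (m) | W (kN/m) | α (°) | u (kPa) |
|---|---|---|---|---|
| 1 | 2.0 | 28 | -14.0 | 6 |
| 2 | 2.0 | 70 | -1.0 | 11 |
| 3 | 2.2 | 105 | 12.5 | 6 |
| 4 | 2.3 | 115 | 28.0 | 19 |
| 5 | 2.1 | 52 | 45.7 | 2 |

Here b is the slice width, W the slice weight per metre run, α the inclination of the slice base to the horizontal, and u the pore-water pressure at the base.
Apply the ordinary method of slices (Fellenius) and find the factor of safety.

FS = 2.29

Ordinary method of slices: FS = Σ[c'·Δl_i + (W_i cosα_i − u_i·Δl_i)·tanφ'] / Σ W_i sinα_i, with Δl_i = b_i / cosα_i.
Slice 1: Δl = 2.0/cos(-14.0°) = 2.061 m; N'_1 = 28·cos(-14.0°) − 6·2.061 = 14.8; c'Δl = 15.67; W sinα = -6.8
Slice 2: Δl = 2.0/cos(-1.0°) = 2.000 m; N'_2 = 70·cos(-1.0°) − 11·2.000 = 48.0; c'Δl = 15.20; W sinα = -1.2
Slice 3: Δl = 2.2/cos12.5° = 2.253 m; N'_3 = 105·cos12.5° − 6·2.253 = 89.0; c'Δl = 17.13; W sinα = 22.7
Slice 4: Δl = 2.3/cos28.0° = 2.605 m; N'_4 = 115·cos28.0° − 19·2.605 = 52.0; c'Δl = 19.80; W sinα = 54.0
Slice 5: Δl = 2.1/cos45.7° = 3.007 m; N'_5 = 52·cos45.7° − 2·3.007 = 30.3; c'Δl = 22.85; W sinα = 37.2
Σc'Δl = 90.6 kN/m; ΣN' = 234.1 kN/m; ΣW sinα = 105.9 kN/m
Resisting = 90.6 + 234.1·tan32.9° = 90.6 + 151.5 = 242.1 kN/m
FS = 242.1 / 105.9 = 2.285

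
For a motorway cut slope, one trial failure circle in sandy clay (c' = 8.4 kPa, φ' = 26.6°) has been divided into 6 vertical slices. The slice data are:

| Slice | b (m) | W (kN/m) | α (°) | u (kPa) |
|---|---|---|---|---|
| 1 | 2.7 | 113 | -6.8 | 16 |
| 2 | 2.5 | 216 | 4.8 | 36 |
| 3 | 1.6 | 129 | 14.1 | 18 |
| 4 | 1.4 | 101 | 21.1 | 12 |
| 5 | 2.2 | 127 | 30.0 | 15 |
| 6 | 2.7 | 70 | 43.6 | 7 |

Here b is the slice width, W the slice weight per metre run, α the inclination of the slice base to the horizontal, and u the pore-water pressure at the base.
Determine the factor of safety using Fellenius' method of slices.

FS = 1.92

Ordinary method of slices: FS = Σ[c'·Δl_i + (W_i cosα_i − u_i·Δl_i)·tanφ'] / Σ W_i sinα_i, with Δl_i = b_i / cosα_i.
Slice 1: Δl = 2.7/cos(-6.8°) = 2.719 m; N'_1 = 113·cos(-6.8°) − 16·2.719 = 68.7; c'Δl = 22.84; W sinα = -13.4
Slice 2: Δl = 2.5/cos4.8° = 2.509 m; N'_2 = 216·cos4.8° − 36·2.509 = 124.9; c'Δl = 21.07; W sinα = 18.1
Slice 3: Δl = 1.6/cos14.1° = 1.650 m; N'_3 = 129·cos14.1° − 18·1.650 = 95.4; c'Δl = 13.86; W sinα = 31.4
Slice 4: Δl = 1.4/cos21.1° = 1.501 m; N'_4 = 101·cos21.1° − 12·1.501 = 76.2; c'Δl = 12.61; W sinα = 36.4
Slice 5: Δl = 2.2/cos30.0° = 2.540 m; N'_5 = 127·cos30.0° − 15·2.540 = 71.9; c'Δl = 21.34; W sinα = 63.5
Slice 6: Δl = 2.7/cos43.6° = 3.728 m; N'_6 = 70·cos43.6° − 7·3.728 = 24.6; c'Δl = 31.32; W sinα = 48.3
Σc'Δl = 123.0 kN/m; ΣN' = 461.7 kN/m; ΣW sinα = 184.3 kN/m
Resisting = 123.0 + 461.7·tan26.6° = 123.0 + 231.2 = 354.3 kN/m
FS = 354.3 / 184.3 = 1.923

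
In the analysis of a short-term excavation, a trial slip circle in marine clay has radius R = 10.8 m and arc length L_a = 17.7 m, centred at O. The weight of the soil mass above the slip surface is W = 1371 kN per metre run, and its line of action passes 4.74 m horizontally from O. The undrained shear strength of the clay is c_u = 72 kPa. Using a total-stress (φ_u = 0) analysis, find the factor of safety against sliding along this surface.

FS = 2.12

Taking moments about the centre O, the resisting moment is provided by the undrained shear strength acting along the arc:
M_R = c_u·L_a·R = 72·17.70·10.8 = 13763.5 kN·m/m
M_D = W·d = 1371·4.74 = 6498.5 kN·m/m
FS = M_R / M_D = 13763.5 / 6498.5 = 2.118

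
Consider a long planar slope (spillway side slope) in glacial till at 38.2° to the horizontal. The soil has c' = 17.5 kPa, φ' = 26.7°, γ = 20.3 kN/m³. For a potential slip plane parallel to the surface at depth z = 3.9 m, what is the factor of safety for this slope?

FS = 1.09

For an infinite slope with a slip plane parallel to the surface (no pore pressure): FS = [c' + γz cos²β tanφ'] / [γz sinβ cosβ].
γz = 20.3·3.9 = 79.17 kN/m²
Numerator = 17.5 + 79.17·cos²38.2°·tan26.7° = 17.5 + 79.17·0.6176·0.5029 = 42.091 kPa
Denominator = 79.17·sin38.2°·cos38.2° = 79.17·0.6184·0.7859 = 38.475 kPa
FS = 42.091 / 38.475 = 1.094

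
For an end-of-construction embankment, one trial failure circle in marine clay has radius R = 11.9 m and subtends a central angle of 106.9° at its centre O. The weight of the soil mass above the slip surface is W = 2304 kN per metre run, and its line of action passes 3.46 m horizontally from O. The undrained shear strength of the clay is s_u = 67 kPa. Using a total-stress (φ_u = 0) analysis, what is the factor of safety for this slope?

FS = 2.22

Taking moments about the centre O, the resisting moment is provided by the undrained shear strength acting along the arc:
Arc length L_a = R·θ = 11.9·(106.9°·π/180) = 11.9·1.8658 = 22.20 m
M_R = s_u·L_a·R = 67·22.20·11.9 = 17702.1 kN·m/m
M_D = W·d = 2304·3.46 = 7971.8 kN·m/m
FS = M_R / M_D = 17702.1 / 7971.8 = 2.221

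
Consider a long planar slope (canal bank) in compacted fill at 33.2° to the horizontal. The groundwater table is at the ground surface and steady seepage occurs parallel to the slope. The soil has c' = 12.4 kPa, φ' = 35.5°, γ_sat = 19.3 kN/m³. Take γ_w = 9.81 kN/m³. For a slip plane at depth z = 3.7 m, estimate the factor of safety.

With seepage parallel to the slope and the water table at the surface, the effective normal stress on the slip plane uses the buoyant unit weight γ' = γ_sat − γ_w while the driving shear stress uses γ_sat:
FS = [c' + γ' z cos²β tanφ'] / [γ_sat z sinβ cosβ]
γ' = 19.3 − 9.81 = 9.49 kN/m³
Numerator = 12.4 + 9.49·3.7·cos²33.2°·tan35.5° = 12.4 + 9.49·3.7·0.7002·0.7133 = 29.936 kPa
Denominator = 19.3·3.7·sin33.2°·cos33.2° = 19.3·3.7·0.5476·0.8368 = 32.719 kPa
FS = 29.936 / 32.719 = 0.915

FS = 0.91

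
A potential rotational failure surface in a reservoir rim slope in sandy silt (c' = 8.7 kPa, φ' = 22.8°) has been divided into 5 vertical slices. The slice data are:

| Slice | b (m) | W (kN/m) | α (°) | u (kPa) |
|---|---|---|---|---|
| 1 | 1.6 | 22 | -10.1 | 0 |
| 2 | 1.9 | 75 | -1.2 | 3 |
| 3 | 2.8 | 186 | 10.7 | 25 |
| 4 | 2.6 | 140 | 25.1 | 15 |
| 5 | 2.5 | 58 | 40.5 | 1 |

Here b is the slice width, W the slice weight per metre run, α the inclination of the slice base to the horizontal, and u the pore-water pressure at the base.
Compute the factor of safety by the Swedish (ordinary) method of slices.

Ordinary method of slices: FS = Σ[c'·Δl_i + (W_i cosα_i − u_i·Δl_i)·tanφ'] / Σ W_i sinα_i, with Δl_i = b_i / cosα_i.
Slice 1: Δl = 1.6/cos(-10.1°) = 1.625 m; N'_1 = 22·cos(-10.1°) − 0·1.625 = 21.7; c'Δl = 14.14; W sinα = -3.9
Slice 2: Δl = 1.9/cos(-1.2°) = 1.900 m; N'_2 = 75·cos(-1.2°) − 3·1.900 = 69.3; c'Δl = 16.53; W sinα = -1.6
Slice 3: Δl = 2.8/cos10.7° = 2.850 m; N'_3 = 186·cos10.7° − 25·2.850 = 111.5; c'Δl = 24.79; W sinα = 34.5
Slice 4: Δl = 2.6/cos25.1° = 2.871 m; N'_4 = 140·cos25.1° − 15·2.871 = 83.7; c'Δl = 24.98; W sinα = 59.4
Slice 5: Δl = 2.5/cos40.5° = 3.288 m; N'_5 = 58·cos40.5° − 1·3.288 = 40.8; c'Δl = 28.60; W sinα = 37.7
Σc'Δl = 109.0 kN/m; ΣN' = 327.0 kN/m; ΣW sinα = 126.2 kN/m
Resisting = 109.0 + 327.0·tan22.8° = 109.0 + 137.5 = 246.5 kN/m
FS = 246.5 / 126.2 = 1.954

FS = 1.95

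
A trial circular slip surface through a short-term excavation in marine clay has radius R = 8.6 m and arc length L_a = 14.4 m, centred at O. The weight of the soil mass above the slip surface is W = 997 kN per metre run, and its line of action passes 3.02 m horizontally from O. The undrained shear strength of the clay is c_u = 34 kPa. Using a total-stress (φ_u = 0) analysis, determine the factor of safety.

FS = 1.40

Taking moments about the centre O, the resisting moment is provided by the undrained shear strength acting along the arc:
M_R = c_u·L_a·R = 34·14.40·8.6 = 4210.6 kN·m/m
M_D = W·d = 997·3.02 = 3010.9 kN·m/m
FS = M_R / M_D = 4210.6 / 3010.9 = 1.398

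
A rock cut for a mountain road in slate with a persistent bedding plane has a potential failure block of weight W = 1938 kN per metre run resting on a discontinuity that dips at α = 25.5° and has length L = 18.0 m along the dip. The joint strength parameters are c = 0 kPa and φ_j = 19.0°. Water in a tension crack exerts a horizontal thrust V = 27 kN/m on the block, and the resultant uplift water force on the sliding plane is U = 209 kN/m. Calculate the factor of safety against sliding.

FS = 0.61

Resolving the block weight along and normal to the plane and applying the Mohr–Coulomb strength on the joint:
N' = W cosα − U − V sinα = 1938·cos25.5° − 209 − 27·sin25.5° = 1528.6 kN/m
Driving force T = W sinα + V cosα = 1938·sin25.5° + 27·cos25.5° = 858.7 kN/m
Resisting force R = c·L + N'·tanφ_j = 0·18.0 + 1528.6·tan19.0° = 0.0 + 526.3 = 526.3 kN/m
FS = R / T = 526.3 / 858.7 = 0.613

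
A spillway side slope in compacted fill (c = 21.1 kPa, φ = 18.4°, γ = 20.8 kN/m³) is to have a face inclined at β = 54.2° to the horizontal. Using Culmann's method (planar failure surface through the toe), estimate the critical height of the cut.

H_c = 16.53 m

Culmann's analysis gives the critical failure plane at α_cr = (β + φ)/2 = (54.2 + 18.4)/2 = 36.3°, and the critical height
H_c = (4c/γ) · sinβ cosφ / [1 − cos(β − φ)]
    = (4·21.1/20.8) · sin54.2°·cos18.4° / [1 − cos(35.8°)]
    = 4.058 · 0.8111·0.9489 / [1 − 0.8111]
    = 4.058 · 0.7696 / 0.1889
    = 16.53 m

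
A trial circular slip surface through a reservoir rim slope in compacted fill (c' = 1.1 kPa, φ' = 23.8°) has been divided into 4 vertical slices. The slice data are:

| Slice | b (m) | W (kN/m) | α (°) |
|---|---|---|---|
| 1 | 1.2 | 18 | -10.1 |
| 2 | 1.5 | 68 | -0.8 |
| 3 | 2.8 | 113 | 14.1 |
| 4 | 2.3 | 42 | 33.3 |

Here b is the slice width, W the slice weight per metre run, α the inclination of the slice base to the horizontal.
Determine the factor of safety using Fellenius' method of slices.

Ordinary method of slices: FS = Σ[c'·Δl_i + (W_i cosα_i)·tanφ'] / Σ W_i sinα_i, with Δl_i = b_i / cosα_i.
Slice 1: Δl = 1.2/cos(-10.1°) = 1.219 m; N'_1 = 18·cos(-10.1°) = 17.7; c'Δl = 1.34; W sinα = -3.2
Slice 2: Δl = 1.5/cos(-0.8°) = 1.500 m; N'_2 = 68·cos(-0.8°) = 68.0; c'Δl = 1.65; W sinα = -0.9
Slice 3: Δl = 2.8/cos14.1° = 2.887 m; N'_3 = 113·cos14.1° = 109.6; c'Δl = 3.18; W sinα = 27.5
Slice 4: Δl = 2.3/cos33.3° = 2.752 m; N'_4 = 42·cos33.3° = 35.1; c'Δl = 3.03; W sinα = 23.1
Σc'Δl = 9.2 kN/m; ΣN' = 230.4 kN/m; ΣW sinα = 46.5 kN/m
Resisting = 9.2 + 230.4·tan23.8° = 9.2 + 101.6 = 110.8 kN/m
FS = 110.8 / 46.5 = 2.384

FS = 2.38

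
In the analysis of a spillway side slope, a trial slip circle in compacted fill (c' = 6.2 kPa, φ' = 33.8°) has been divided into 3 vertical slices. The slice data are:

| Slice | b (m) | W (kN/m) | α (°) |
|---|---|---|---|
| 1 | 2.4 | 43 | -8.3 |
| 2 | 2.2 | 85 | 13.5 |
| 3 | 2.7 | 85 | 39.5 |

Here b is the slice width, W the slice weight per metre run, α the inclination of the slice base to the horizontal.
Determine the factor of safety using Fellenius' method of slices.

Ordinary method of slices: FS = Σ[c'·Δl_i + (W_i cosα_i)·tanφ'] / Σ W_i sinα_i, with Δl_i = b_i / cosα_i.
Slice 1: Δl = 2.4/cos(-8.3°) = 2.425 m; N'_1 = 43·cos(-8.3°) = 42.5; c'Δl = 15.04; W sinα = -6.2
Slice 2: Δl = 2.2/cos13.5° = 2.263 m; N'_2 = 85·cos13.5° = 82.7; c'Δl = 14.03; W sinα = 19.8
Slice 3: Δl = 2.7/cos39.5° = 3.499 m; N'_3 = 85·cos39.5° = 65.6; c'Δl = 21.69; W sinα = 54.1
Σc'Δl = 50.8 kN/m; ΣN' = 190.8 kN/m; ΣW sinα = 67.7 kN/m
Resisting = 50.8 + 190.8·tan33.8° = 50.8 + 127.7 = 178.5 kN/m
FS = 178.5 / 67.7 = 2.636

FS = 2.64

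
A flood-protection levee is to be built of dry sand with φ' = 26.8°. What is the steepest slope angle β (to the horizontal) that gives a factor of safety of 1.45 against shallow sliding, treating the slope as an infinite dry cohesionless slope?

For an infinite dry cohesionless slope FS = tanφ'/tanβ, so tanβ = tanφ' / FS.
tanβ = tan26.8° / 1.45 = 0.5051 / 1.45 = 0.3484
β = arctan(0.3484) = 19.21°

β = 19.2°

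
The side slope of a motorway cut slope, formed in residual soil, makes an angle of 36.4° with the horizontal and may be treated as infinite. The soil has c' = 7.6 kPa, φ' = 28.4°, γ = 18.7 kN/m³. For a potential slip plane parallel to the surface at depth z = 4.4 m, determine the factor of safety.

For an infinite slope with a slip plane parallel to the surface (no pore pressure): FS = [c' + γz cos²β tanφ'] / [γz sinβ cosβ].
γz = 18.7·4.4 = 82.28 kN/m²
Numerator = 7.6 + 82.28·cos²36.4°·tan28.4° = 7.6 + 82.28·0.6479·0.5407 = 36.422 kPa
Denominator = 82.28·sin36.4°·cos36.4° = 82.28·0.5934·0.8049 = 39.300 kPa
FS = 36.422 / 39.300 = 0.927

FS = 0.93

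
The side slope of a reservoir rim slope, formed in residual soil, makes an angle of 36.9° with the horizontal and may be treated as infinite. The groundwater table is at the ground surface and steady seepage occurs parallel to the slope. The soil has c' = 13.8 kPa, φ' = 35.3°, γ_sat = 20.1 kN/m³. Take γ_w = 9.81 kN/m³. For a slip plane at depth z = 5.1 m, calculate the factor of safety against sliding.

FS = 0.76

With seepage parallel to the slope and the water table at the surface, the effective normal stress on the slip plane uses the buoyant unit weight γ' = γ_sat − γ_w while the driving shear stress uses γ_sat:
FS = [c' + γ' z cos²β tanφ'] / [γ_sat z sinβ cosβ]
γ' = 20.1 − 9.81 = 10.29 kN/m³
Numerator = 13.8 + 10.29·5.1·cos²36.9°·tan35.3° = 13.8 + 10.29·5.1·0.6395·0.7080 = 37.562 kPa
Denominator = 20.1·5.1·sin36.9°·cos36.9° = 20.1·5.1·0.6004·0.7997 = 49.220 kPa
FS = 37.562 / 49.220 = 0.763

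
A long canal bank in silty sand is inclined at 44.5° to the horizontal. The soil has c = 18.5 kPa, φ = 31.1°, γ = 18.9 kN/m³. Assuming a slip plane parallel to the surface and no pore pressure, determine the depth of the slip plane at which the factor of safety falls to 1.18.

Setting FS = 1.18 in FS = [c + γz cos²β tanφ] / [γz sinβ cosβ] and solving for z:
z = c / [γ cosβ (FS·sinβ − cosβ·tanφ)]
  = 18.5 / [18.9·cos44.5°·(1.18·sin44.5° − cos44.5°·tan31.1°)]
  = 18.5 / [18.9·0.7133·(1.18·0.7009 − 0.7133·0.6032)]
  = 18.5 / 5.3492 = 3.458 m

z = 3.46 m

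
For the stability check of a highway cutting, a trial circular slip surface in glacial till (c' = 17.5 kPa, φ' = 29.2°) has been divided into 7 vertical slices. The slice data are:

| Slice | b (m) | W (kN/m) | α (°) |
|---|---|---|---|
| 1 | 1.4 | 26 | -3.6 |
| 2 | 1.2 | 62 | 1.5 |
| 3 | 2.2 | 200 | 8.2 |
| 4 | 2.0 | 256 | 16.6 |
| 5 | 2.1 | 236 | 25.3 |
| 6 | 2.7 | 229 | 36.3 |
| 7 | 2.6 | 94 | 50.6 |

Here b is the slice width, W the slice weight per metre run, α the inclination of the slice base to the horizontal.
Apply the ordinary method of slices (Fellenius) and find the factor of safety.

FS = 2.06

Ordinary method of slices: FS = Σ[c'·Δl_i + (W_i cosα_i)·tanφ'] / Σ W_i sinα_i, with Δl_i = b_i / cosα_i.
Slice 1: Δl = 1.4/cos(-3.6°) = 1.403 m; N'_1 = 26·cos(-3.6°) = 25.9; c'Δl = 24.55; W sinα = -1.6
Slice 2: Δl = 1.2/cos1.5° = 1.200 m; N'_2 = 62·cos1.5° = 62.0; c'Δl = 21.01; W sinα = 1.6
Slice 3: Δl = 2.2/cos8.2° = 2.223 m; N'_3 = 200·cos8.2° = 198.0; c'Δl = 38.90; W sinα = 28.5
Slice 4: Δl = 2.0/cos16.6° = 2.087 m; N'_4 = 256·cos16.6° = 245.3; c'Δl = 36.52; W sinα = 73.1
Slice 5: Δl = 2.1/cos25.3° = 2.323 m; N'_5 = 236·cos25.3° = 213.4; c'Δl = 40.65; W sinα = 100.9
Slice 6: Δl = 2.7/cos36.3° = 3.350 m; N'_6 = 229·cos36.3° = 184.6; c'Δl = 58.63; W sinα = 135.6
Slice 7: Δl = 2.6/cos50.6° = 4.096 m; N'_7 = 94·cos50.6° = 59.7; c'Δl = 71.68; W sinα = 72.6
Σc'Δl = 291.9 kN/m; ΣN' = 988.8 kN/m; ΣW sinα = 410.7 kN/m
Resisting = 291.9 + 988.8·tan29.2° = 291.9 + 552.6 = 844.6 kN/m
FS = 844.6 / 410.7 = 2.056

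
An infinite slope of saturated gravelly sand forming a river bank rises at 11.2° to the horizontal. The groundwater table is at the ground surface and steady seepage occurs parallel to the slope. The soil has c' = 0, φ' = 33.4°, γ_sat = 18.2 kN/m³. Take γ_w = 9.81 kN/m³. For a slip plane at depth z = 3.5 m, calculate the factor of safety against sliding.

With seepage parallel to the slope and the water table at the surface, the effective normal stress on the slip plane uses the buoyant unit weight γ' = γ_sat − γ_w while the driving shear stress uses γ_sat:
FS = [c' + γ' z cos²β tanφ'] / [γ_sat z sinβ cosβ]
(For c' = 0 this reduces to FS = (γ'/γ_sat)·tanφ'/tanβ.)
γ' = 18.2 − 9.81 = 8.39 kN/m³
Numerator = 0.0 + 8.39·3.5·cos²11.2°·tan33.4° = 0.0 + 8.39·3.5·0.9623·0.6594 = 18.632 kPa
Denominator = 18.2·3.5·sin11.2°·cos11.2° = 18.2·3.5·0.1942·0.9810 = 12.137 kPa
FS = 18.632 / 12.137 = 1.535

FS = 1.54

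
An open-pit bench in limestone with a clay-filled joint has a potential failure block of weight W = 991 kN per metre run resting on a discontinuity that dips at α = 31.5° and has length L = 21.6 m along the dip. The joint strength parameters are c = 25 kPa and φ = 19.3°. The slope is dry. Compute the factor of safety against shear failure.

Resolving the block weight along and normal to the plane and applying the Mohr–Coulomb strength on the joint:
N' = W cosα = 991·cos31.5° = 845.0 kN/m
Driving force T = W sinα = 991·sin31.5° = 517.8 kN/m
Resisting force R = c·L + N'·tanφ = 25·21.6 + 845.0·tan19.3° = 540.0 + 295.9 = 835.9 kN/m
FS = R / T = 835.9 / 517.8 = 1.614

FS = 1.61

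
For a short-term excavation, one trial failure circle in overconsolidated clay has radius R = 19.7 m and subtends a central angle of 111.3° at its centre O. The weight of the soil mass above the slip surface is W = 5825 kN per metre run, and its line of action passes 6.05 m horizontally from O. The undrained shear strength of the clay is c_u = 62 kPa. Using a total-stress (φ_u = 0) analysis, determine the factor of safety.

FS = 1.33

Taking moments about the centre O, the resisting moment is provided by the undrained shear strength acting along the arc:
Arc length L_a = R·θ = 19.7·(111.3°·π/180) = 19.7·1.9426 = 38.27 m
M_R = c_u·L_a·R = 62·38.27·19.7 = 46740.9 kN·m/m
M_D = W·d = 5825·6.05 = 35241.2 kN·m/m
FS = M_R / M_D = 46740.9 / 35241.2 = 1.326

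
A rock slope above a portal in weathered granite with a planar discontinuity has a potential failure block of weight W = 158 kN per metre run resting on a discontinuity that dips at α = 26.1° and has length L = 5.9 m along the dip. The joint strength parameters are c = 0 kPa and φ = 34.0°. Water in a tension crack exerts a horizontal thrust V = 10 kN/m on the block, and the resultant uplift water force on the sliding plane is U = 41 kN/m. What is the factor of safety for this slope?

FS = 0.83

Resolving the block weight along and normal to the plane and applying the Mohr–Coulomb strength on the joint:
N' = W cosα − U − V sinα = 158·cos26.1° − 41 − 10·sin26.1° = 96.5 kN/m
Driving force T = W sinα + V cosα = 158·sin26.1° + 10·cos26.1° = 78.5 kN/m
Resisting force R = c·L + N'·tanφ = 0·5.9 + 96.5·tan34.0° = 0.0 + 65.1 = 65.1 kN/m
FS = R / T = 65.1 / 78.5 = 0.829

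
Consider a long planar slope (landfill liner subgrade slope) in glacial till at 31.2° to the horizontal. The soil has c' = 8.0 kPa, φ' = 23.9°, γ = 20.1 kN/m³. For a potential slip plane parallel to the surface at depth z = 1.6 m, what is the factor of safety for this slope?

For an infinite slope with a slip plane parallel to the surface (no pore pressure): FS = [c' + γz cos²β tanφ'] / [γz sinβ cosβ].
γz = 20.1·1.6 = 32.16 kN/m²
Numerator = 8.0 + 32.16·cos²31.2°·tan23.9° = 8.0 + 32.16·0.7316·0.4431 = 18.427 kPa
Denominator = 32.16·sin31.2°·cos31.2° = 32.16·0.5180·0.8554 = 14.250 kPa
FS = 18.427 / 14.250 = 1.293

FS = 1.29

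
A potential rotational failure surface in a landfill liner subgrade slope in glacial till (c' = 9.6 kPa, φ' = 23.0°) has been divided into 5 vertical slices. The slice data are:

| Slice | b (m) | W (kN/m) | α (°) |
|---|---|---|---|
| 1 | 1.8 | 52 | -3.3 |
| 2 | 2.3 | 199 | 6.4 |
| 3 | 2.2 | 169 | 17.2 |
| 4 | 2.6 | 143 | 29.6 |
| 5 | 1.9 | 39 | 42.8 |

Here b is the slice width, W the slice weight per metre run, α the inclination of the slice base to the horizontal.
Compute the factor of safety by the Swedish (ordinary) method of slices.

FS = 2.13

Ordinary method of slices: FS = Σ[c'·Δl_i + (W_i cosα_i)·tanφ'] / Σ W_i sinα_i, with Δl_i = b_i / cosα_i.
Slice 1: Δl = 1.8/cos(-3.3°) = 1.803 m; N'_1 = 52·cos(-3.3°) = 51.9; c'Δl = 17.31; W sinα = -3.0
Slice 2: Δl = 2.3/cos6.4° = 2.314 m; N'_2 = 199·cos6.4° = 197.8; c'Δl = 22.22; W sinα = 22.2
Slice 3: Δl = 2.2/cos17.2° = 2.303 m; N'_3 = 169·cos17.2° = 161.4; c'Δl = 22.11; W sinα = 50.0
Slice 4: Δl = 2.6/cos29.6° = 2.990 m; N'_4 = 143·cos29.6° = 124.3; c'Δl = 28.71; W sinα = 70.6
Slice 5: Δl = 1.9/cos42.8° = 2.590 m; N'_5 = 39·cos42.8° = 28.6; c'Δl = 24.86; W sinα = 26.5
Σc'Δl = 115.2 kN/m; ΣN' = 564.1 kN/m; ΣW sinα = 166.3 kN/m
Resisting = 115.2 + 564.1·tan23.0° = 115.2 + 239.4 = 354.6 kN/m
FS = 354.6 / 166.3 = 2.133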